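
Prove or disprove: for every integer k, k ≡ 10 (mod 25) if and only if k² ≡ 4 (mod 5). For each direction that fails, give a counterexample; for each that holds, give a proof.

Neither direction holds.

[⇒] This fails: take k = 10. Then 10 ≡ 10 (mod 25), but 10² = 100 ≡ 0 (mod 5), not 4.

[⇐] This fails: take k = 2. Then 2² = 4 ≡ 4 (mod 5), yet 2 ≡ 2 (mod 25), not 10.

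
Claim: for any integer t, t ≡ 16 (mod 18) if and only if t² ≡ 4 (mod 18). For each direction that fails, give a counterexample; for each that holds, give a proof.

Not equivalent: only (⇒) holds.

Forward direction. Suppose t ≡ 16 (mod 18). Write t = 18j + 16. Then (18j + 16)² = 324j² + 576j + 256 = 18(18j² + 32j + 14) + 4, so t² ≡ 4 (mod 18).

Converse. This fails: take t = 2. Then 2² = 4 ≡ 4 (mod 18), yet 2 ≡ 2 (mod 18), not 16.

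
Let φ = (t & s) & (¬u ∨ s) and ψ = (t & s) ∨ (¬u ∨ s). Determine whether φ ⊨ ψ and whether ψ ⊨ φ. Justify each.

Only the forward implication holds.

(⇐) This fails. Under s = F, t = F, u = F, the left side is false but the right side is true.

(⇒) Assume the antecedent. If s is true, (t & s) ∨ (¬u ∨ s) reduces to true regardless of the other variables. If s is false, the antecedent cannot hold. Either way (t & s) ∨ (¬u ∨ s) holds.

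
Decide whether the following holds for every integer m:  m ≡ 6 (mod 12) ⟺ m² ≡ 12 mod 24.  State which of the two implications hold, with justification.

Both directions hold.

(⇒) Suppose m ≡ 6 (mod 12). Working modulo 24, m ∈ {6, 18}; for each such r, r² ≡ 12 (mod 24).

(⇐) Conversely, the residues r modulo 24 with r² ≡ 12 (mod 24) are exactly {6, 18}, and each is ≡ 6 (mod 12).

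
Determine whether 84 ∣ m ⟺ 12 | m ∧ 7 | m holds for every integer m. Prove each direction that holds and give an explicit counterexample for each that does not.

Converse. Suppose 12 ∣ m and 7 ∣ m. Any common multiple of 12 and 7 is a multiple of their lcm; here gcd(12, 7) = 1, so lcm(12, 7) = 12·7 = 84, so 84 ∣ m.

Forward direction. If 84 ∣ m, write m = 84q. Since 84 = 7·12, m = 12·(7q), so 12 ∣ m; and since 84 = 12·7, m = 7·(12q), so 7 ∣ m.

Equivalent; both directions hold.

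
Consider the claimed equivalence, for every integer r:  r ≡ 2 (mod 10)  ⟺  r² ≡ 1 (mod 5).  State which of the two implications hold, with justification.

(→) This fails: take r = 2. Then 2 ≡ 2 (mod 10), but 2² = 4 ≡ 4 (mod 5), not 1.

(←) This fails: take r = 1. Then 1² = 1 ≡ 1 (mod 5), yet 1 ≡ 1 (mod 10), not 2.

Both directions fail.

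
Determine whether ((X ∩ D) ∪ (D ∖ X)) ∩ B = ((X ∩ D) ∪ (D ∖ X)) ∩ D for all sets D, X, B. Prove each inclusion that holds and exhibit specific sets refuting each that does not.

(⟹) Let x ∈ ((X ∩ D) ∪ (D ∖ X)) ∩ B. Then either x ∈ D ∩ B and x ∉ X; or x ∈ D ∩ X ∩ B. In each case x ∈ ((X ∩ D) ∪ (D ∖ X)) ∩ D, so ((X ∩ D) ∪ (D ∖ X)) ∩ B ⊆ ((X ∩ D) ∪ (D ∖ X)) ∩ D.

(⟸) This inclusion fails. Take D = {1}, X = ∅, B = ∅; then 1 ∈ ((X ∩ D) ∪ (D ∖ X)) ∩ D but 1 ∉ ((X ∩ D) ∪ (D ∖ X)) ∩ B.

Only the forward inclusion holds.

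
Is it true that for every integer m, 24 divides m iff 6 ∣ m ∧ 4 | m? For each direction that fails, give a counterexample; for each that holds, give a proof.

Forward direction. If 24 ∣ m, write m = 24q. Since 24 = 4·6, m = 6·(4q), so 6 ∣ m; and since 24 = 6·4, m = 4·(6q), so 4 ∣ m.

Converse. This fails: take m = 12. Both 6 ∣ 12 and 4 ∣ 12, yet 12 is not a multiple of 24 (since 12 = 0·24 + 12), so 24 ∤ 12.

Only the forward direction holds.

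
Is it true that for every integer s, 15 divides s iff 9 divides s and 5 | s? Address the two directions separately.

The forward direction fails; the converse holds.

[⇒] This fails: take s = 15. Certainly 15 ∣ 15, but 9 ∤ 15.

[⇐] Suppose 9 ∣ s and 5 ∣ s. Any common multiple of 9 and 5 is a multiple of their lcm; here gcd(9, 5) = 1, so lcm(9, 5) = 9·5 = 45, so 45 ∣ s. Since 15 ∣ 45, it follows that 15 ∣ s.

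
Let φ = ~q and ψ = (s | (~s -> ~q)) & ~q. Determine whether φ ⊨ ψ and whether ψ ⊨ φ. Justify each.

[⇒] Assume the antecedent. If s is true, the antecedent forces (s = T, q = F), and (s | (~s -> ~q)) & ~q holds there. If s is false, the antecedent forces (s = F, q = F), and (s | (~s -> ~q)) & ~q holds there. Either way (s | (~s -> ~q)) & ~q holds.

[⇐] Assume the antecedent. If s is true, the antecedent forces (s = T, q = F), and ~q holds there. If s is false, the antecedent forces (s = F, q = F), and ~q holds there. Either way ~q holds.

Both implications hold.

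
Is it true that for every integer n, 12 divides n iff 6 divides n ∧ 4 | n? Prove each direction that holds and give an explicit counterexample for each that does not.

Converse. Suppose 6 ∣ n and 4 ∣ n. Any common multiple of 6 and 4 is a multiple of their lcm; here lcm(6, 4) = 6·4/gcd(6, 4) = 24/2 = 12, so 12 ∣ n.

Forward direction. If 12 ∣ n, write n = 12q. Since 12 = 2·6, n = 6·(2q), so 6 ∣ n; and since 12 = 3·4, n = 4·(3q), so 4 ∣ n.

Both directions hold.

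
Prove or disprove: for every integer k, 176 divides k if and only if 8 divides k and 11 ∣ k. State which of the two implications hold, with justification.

(→) If 176 ∣ k, write k = 176q. Since 176 = 22·8, k = 8·(22q), so 8 ∣ k; and since 176 = 16·11, k = 11·(16q), so 11 ∣ k.

(←) This fails: take k = 88. Both 8 ∣ 88 and 11 ∣ 88, yet 88 is not a multiple of 176 (since 88 = 0·176 + 88), so 176 ∤ 88.

(⇒) holds; (⇐) fails.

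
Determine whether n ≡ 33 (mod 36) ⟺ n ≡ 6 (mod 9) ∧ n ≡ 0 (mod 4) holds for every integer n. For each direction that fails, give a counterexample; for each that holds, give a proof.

Both directions fail.

(⇒) This fails: n = 33 gives 33 ≡ 33 (mod 36) but 33 ≡ 1 (mod 4), so the conjunction on the right does not hold.

(⇐) This fails: n = 24 satisfies both congruences on the right (24 ≡ 6 mod 9 and 24 ≡ 0 mod 4) yet 24 ≡ 24 (mod 36), not 33.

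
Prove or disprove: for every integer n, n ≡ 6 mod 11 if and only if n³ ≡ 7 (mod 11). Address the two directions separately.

Equivalent; both directions hold.

Forward direction. Suppose n ≡ 6 mod 11. Write n = 11j + 6. Then (11j + 6)³ = 1331j³ + 2178j² + 1188j + 216 = 11(121j³ + 198j² + 108j + 19) + 7, so n³ ≡ 7 (mod 11).

Converse. For the converse, argue contrapositively. If n ≢ 6 (mod 11), then n is congruent to one of 0, 1, 2, 3, 4, 5, 7, 8, 9, 10 modulo 11, and these give n³ ≡ 0, 1, 8, 5, 9, 4, 2, 6, 3, 10 respectively — never 7.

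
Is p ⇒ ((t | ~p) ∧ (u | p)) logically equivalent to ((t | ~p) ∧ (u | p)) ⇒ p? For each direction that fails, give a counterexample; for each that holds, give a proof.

Both directions fail.

Forward direction. This fails. Under p = F, t = F, u = T, the left side is true but the right side is false.

Converse. This fails. Under p = T, t = F, u = F, the left side is false but the right side is true.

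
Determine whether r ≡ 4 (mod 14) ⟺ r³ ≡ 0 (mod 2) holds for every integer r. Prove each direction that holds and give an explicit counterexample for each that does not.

The forward direction holds; the converse fails.

Converse. This fails: take r = 0. Then 0³ = 0 ≡ 0 (mod 2), yet 0 ≡ 0 (mod 14), not 4.

Forward direction. Suppose r ≡ 4 (mod 14). Then r³ ≡ 4³ = 64 (mod 14), and since 2 ∣ 14, also r³ ≡ 0 (mod 2).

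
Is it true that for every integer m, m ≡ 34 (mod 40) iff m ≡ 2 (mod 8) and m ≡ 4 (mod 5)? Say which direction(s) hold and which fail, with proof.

(⟹) Suppose m ≡ 34 (mod 40); write m = 40j + 34. Since 8 ∣ 40, reducing mod 8 gives m ≡ 34 ≡ 2 (mod 8); since 5 ∣ 40, reducing mod 5 gives m ≡ 34 ≡ 4 (mod 5).

(⟸) Conversely, if m ≡ 2 (mod 8) and m ≡ 4 (mod 5), then by the Chinese remainder theorem m ≡ 34 (mod 40). This is exactly m ≡ 34 (mod 40).

Both implications hold.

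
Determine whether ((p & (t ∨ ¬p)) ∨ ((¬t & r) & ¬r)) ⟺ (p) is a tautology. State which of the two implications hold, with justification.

The forward direction holds; the converse fails.

[⇒] Assume the antecedent. If p is true, p reduces to true regardless of the other variables. If p is false, the antecedent cannot hold. Either way p holds.

[⇐] This fails. Under p = T, t = F, r = F, the left side is false but the right side is true.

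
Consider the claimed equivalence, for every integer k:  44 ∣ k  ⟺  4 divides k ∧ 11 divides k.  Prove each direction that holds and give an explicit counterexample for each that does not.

Both directions hold; the statement is true.

(⟹) If 44 ∣ k, write k = 44q. Since 44 = 11·4, k = 4·(11q), so 4 ∣ k; and since 44 = 4·11, k = 11·(4q), so 11 ∣ k.

(⟸) Suppose 4 ∣ k and 11 ∣ k. Any common multiple of 4 and 11 is a multiple of their lcm; here gcd(4, 11) = 1, so lcm(4, 11) = 4·11 = 44, so 44 ∣ k.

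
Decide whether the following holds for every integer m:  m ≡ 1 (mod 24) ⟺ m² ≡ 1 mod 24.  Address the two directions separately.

Not equivalent: only (⇒) holds.

Forward direction. Suppose m ≡ 1 (mod 24). Write m = 24j + 1. Then (24j + 1)² = 576j² + 48j + 1 = 24(24j² + 2j) + 1, so m² ≡ 1 (mod 24).

Converse. This fails: take m = 5. Then 5² = 25 ≡ 1 (mod 24), yet 5 ≡ 5 (mod 24), not 1.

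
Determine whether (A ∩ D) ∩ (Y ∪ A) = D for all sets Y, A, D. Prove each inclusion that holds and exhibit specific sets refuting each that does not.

Only the forward inclusion holds.

Forward inclusion. Let x ∈ (A ∩ D) ∩ (Y ∪ A). Then either x ∈ A ∩ D and x ∉ Y; or x ∈ Y ∩ A ∩ D. In each case x ∈ D, so (A ∩ D) ∩ (Y ∪ A) ⊆ D.

Reverse inclusion. This inclusion fails. Take Y = ∅, A = ∅, D = {1}; then 1 ∈ D but 1 ∉ (A ∩ D) ∩ (Y ∪ A).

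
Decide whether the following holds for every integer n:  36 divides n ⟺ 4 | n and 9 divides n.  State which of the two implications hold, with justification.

(⟹) If 36 ∣ n, write n = 36q. Since 36 = 9·4, n = 4·(9q), so 4 ∣ n; and since 36 = 4·9, n = 9·(4q), so 9 ∣ n.

(⟸) Suppose 4 ∣ n and 9 ∣ n. Any common multiple of 4 and 9 is a multiple of their lcm; here gcd(4, 9) = 1, so lcm(4, 9) = 4·9 = 36, so 36 ∣ n.

The biconditional holds.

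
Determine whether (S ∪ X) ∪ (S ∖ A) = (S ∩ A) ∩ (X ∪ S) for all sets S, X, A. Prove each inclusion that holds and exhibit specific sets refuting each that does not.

Only the reverse inclusion holds.

(⟹) This inclusion fails. Take S = {1}, X = ∅, A = ∅; then 1 ∈ (S ∪ X) ∪ (S ∖ A) but 1 ∉ (S ∩ A) ∩ (X ∪ S).

(⟸) Let x ∈ (S ∩ A) ∩ (X ∪ S). Then either x ∈ S ∩ A and x ∉ X; or x ∈ S ∩ X ∩ A. In each case x ∈ (S ∪ X) ∪ (S ∖ A), so (S ∩ A) ∩ (X ∪ S) ⊆ (S ∪ X) ∪ (S ∖ A).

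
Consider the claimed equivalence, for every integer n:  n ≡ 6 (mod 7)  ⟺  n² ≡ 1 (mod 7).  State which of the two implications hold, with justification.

Only the forward implication holds.

Forward direction. Suppose n ≡ 6 (mod 7). Write n = 7j + 6. Then (7j + 6)² = 49j² + 84j + 36 = 7(7j² + 12j + 5) + 1, so n² ≡ 1 (mod 7).

Converse. This fails: take n = 1. Then 1² = 1 ≡ 1 (mod 7), yet 1 ≡ 1 (mod 7), not 6.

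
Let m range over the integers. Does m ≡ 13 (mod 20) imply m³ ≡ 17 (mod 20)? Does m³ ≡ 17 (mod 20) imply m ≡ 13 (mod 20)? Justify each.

Both directions hold; the statement is true.

(⇒) Suppose m ≡ 13 (mod 20). Write m = 20j + 13. Then (20j + 13)³ = 8000j³ + 15600j² + 10140j + 2197 = 20(400j³ + 780j² + 507j + 109) + 17, so m³ ≡ 17 (mod 20).

(⇐) Conversely, suppose m³ ≡ 17 (mod 20). The only residue r in {0, …, 19} with r³ ≡ 17 (mod 20) is r = 13, so m ≡ 13 (mod 20).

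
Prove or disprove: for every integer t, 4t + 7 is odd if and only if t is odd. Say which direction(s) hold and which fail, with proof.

Not equivalent: only (⇐) holds.

(⟹) This fails: take t = 2. Then 4t + 7 = 15, which is odd, yet t = 2 is even, not odd.

(⟸) Suppose t is odd. Since 4 is even, 4t is even for every t, so 4t + 7 has the same parity as 7, which is odd. Hence 4t + 7 is odd.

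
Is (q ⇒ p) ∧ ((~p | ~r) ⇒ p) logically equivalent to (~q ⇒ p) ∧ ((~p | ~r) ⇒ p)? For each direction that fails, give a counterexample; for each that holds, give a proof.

(⟹) Assume the antecedent. If p is true, (~q ⇒ p) ∧ ((~p | ~r) ⇒ p) reduces to true regardless of the other variables. If p is false, the antecedent cannot hold. Either way (~q ⇒ p) ∧ ((~p | ~r) ⇒ p) holds.

(⟸) Assume the antecedent. If p is true, (q ⇒ p) ∧ ((~p | ~r) ⇒ p) reduces to true regardless of the other variables. If p is false, the antecedent cannot hold. Either way (q ⇒ p) ∧ ((~p | ~r) ⇒ p) holds.

Both implications hold.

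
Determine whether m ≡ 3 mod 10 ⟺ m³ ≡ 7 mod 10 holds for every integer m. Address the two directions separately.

(⟹) Suppose m ≡ 3 mod 10. Write m = 10j + 3. Then (10j + 3)³ = 1000j³ + 900j² + 270j + 27 = 10(100j³ + 90j² + 27j + 2) + 7, so m³ ≡ 7 (mod 10).

(⟸) Conversely, suppose m³ ≡ 7 (mod 10). The only residue r in {0, …, 9} with r³ ≡ 7 (mod 10) is r = 3, so m ≡ 3 (mod 10).

Both directions hold; the statement is true.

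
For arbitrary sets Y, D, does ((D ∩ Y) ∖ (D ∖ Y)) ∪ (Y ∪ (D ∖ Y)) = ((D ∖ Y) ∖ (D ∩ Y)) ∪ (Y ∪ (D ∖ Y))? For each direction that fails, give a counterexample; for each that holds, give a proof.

Reverse inclusion. Let x ∈ ((D ∖ Y) ∖ (D ∩ Y)) ∪ (Y ∪ (D ∖ Y)). Then either x ∈ Y and x ∉ D; or x ∈ D and x ∉ Y; or x ∈ Y ∩ D. In each case x ∈ ((D ∩ Y) ∖ (D ∖ Y)) ∪ (Y ∪ (D ∖ Y)), so ((D ∖ Y) ∖ (D ∩ Y)) ∪ (Y ∪ (D ∖ Y)) ⊆ ((D ∩ Y) ∖ (D ∖ Y)) ∪ (Y ∪ (D ∖ Y)).

Forward inclusion. Let x ∈ ((D ∩ Y) ∖ (D ∖ Y)) ∪ (Y ∪ (D ∖ Y)). Then either x ∈ Y and x ∉ D; or x ∈ D and x ∉ Y; or x ∈ Y ∩ D. In each case x ∈ ((D ∖ Y) ∖ (D ∩ Y)) ∪ (Y ∪ (D ∖ Y)), so ((D ∩ Y) ∖ (D ∖ Y)) ∪ (Y ∪ (D ∖ Y)) ⊆ ((D ∖ Y) ∖ (D ∩ Y)) ∪ (Y ∪ (D ∖ Y)).

Both inclusions hold.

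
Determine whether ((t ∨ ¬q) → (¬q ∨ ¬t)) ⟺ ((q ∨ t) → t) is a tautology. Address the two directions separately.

(⟹) This fails. Under t = F, q = T, the left side is true but the right side is false.

(⟸) This fails. Under t = T, q = T, the left side is false but the right side is true.

Neither direction holds.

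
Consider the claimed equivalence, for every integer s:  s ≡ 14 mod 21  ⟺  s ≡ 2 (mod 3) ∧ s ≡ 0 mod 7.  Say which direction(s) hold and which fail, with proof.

The biconditional holds.

(⇐) If s ≡ 2 (mod 3) and s ≡ 0 (mod 7), then by the Chinese remainder theorem s ≡ 14 (mod 21). This is exactly s ≡ 14 (mod 21).

(⇒) Suppose s ≡ 14 (mod 21); write s = 21j + 14. Since 3 ∣ 21, reducing mod 3 gives s ≡ 14 ≡ 2 (mod 3); since 7 ∣ 21, reducing mod 7 gives s ≡ 14 ≡ 0 (mod 7).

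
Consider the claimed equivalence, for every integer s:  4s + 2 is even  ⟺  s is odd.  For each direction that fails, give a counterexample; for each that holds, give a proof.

Only the reverse direction holds.

(⟹) This fails: take s = 4. Then 4s + 2 = 18, which is even, yet s = 4 is even, not odd.

(⟸) Suppose s is odd. Since 4 is even, 4s is even for every s, so 4s + 2 has the same parity as 2, which is even. Hence 4s + 2 is even.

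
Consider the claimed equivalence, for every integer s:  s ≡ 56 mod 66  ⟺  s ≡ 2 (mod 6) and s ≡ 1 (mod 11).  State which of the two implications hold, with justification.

[⇒] Suppose s ≡ 56 (mod 66); write s = 66j + 56. Since 6 ∣ 66, reducing mod 6 gives s ≡ 56 ≡ 2 (mod 6); since 11 ∣ 66, reducing mod 11 gives s ≡ 56 ≡ 1 (mod 11).

[⇐] Conversely, if s ≡ 2 (mod 6) and s ≡ 1 (mod 11), then by the Chinese remainder theorem s ≡ 56 (mod 66). This is exactly s ≡ 56 (mod 66).

Equivalent; both directions hold.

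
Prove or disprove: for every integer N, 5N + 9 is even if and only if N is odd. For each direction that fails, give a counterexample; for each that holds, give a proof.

Converse. Suppose N is odd; write N = 2j + 1. Then 5N + 9 = 5·(2j + 1) + 9 = 2·5j + 14, which is even.

Forward direction. Suppose 5N + 9 is even. Since 5 is odd, 5N and N have the same parity, so 5N + 9 ≡ N + 9 (mod 2). As 9 is odd, 5N + 9 is even exactly when N is odd. Thus N is odd.

The biconditional holds.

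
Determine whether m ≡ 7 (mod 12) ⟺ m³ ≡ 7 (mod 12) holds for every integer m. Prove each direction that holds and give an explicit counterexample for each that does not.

Equivalent; both directions hold.

(⟹) Suppose m ≡ 7 (mod 12). Write m = 12j + 7. Then (12j + 7)³ = 1728j³ + 3024j² + 1764j + 343 = 12(144j³ + 252j² + 147j + 28) + 7, so m³ ≡ 7 (mod 12).

(⟸) Conversely, suppose m³ ≡ 7 (mod 12). The only residue r in {0, …, 11} with r³ ≡ 7 (mod 12) is r = 7, so m ≡ 7 (mod 12).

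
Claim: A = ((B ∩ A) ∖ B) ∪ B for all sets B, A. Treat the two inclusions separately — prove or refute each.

Forward inclusion. This inclusion fails. Take B = ∅, A = {1}; then 1 ∈ A but 1 ∉ ((B ∩ A) ∖ B) ∪ B.

Reverse inclusion. This inclusion fails. Take B = {1}, A = ∅; then 1 ∈ ((B ∩ A) ∖ B) ∪ B but 1 ∉ A.

Neither inclusion holds.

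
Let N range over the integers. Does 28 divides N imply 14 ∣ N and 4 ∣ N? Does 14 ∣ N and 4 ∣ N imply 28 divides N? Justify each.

Both directions hold.

[⇒] If 28 ∣ N, write N = 28q. Since 28 = 2·14, N = 14·(2q), so 14 ∣ N; and since 28 = 7·4, N = 4·(7q), so 4 ∣ N.

[⇐] Suppose 14 ∣ N and 4 ∣ N. Any common multiple of 14 and 4 is a multiple of their lcm; here lcm(14, 4) = 14·4/gcd(14, 4) = 56/2 = 28, so 28 ∣ N.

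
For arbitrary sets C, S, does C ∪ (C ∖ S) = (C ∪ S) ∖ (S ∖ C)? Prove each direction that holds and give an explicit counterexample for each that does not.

Forward inclusion. Let x ∈ C ∪ (C ∖ S). Then either x ∈ C and x ∉ S; or x ∈ C ∩ S. In each case x ∈ (C ∪ S) ∖ (S ∖ C), so C ∪ (C ∖ S) ⊆ (C ∪ S) ∖ (S ∖ C).

Reverse inclusion. Let x ∈ (C ∪ S) ∖ (S ∖ C). Then either x ∈ C and x ∉ S; or x ∈ C ∩ S. In each case x ∈ C ∪ (C ∖ S), so (C ∪ S) ∖ (S ∖ C) ⊆ C ∪ (C ∖ S).

The two sets are equal.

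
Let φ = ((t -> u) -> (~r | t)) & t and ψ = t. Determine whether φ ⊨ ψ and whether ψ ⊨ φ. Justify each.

(⟸) Assume the antecedent. If r is true, the antecedent forces (r = T, u = F, t = T) or (r = T, u = T, t = T), and ((t -> u) -> (~r | t)) & t holds there. If r is false, the antecedent forces (r = F, u = F, t = T) or (r = F, u = T, t = T), and ((t -> u) -> (~r | t)) & t holds there. Either way ((t -> u) -> (~r | t)) & t holds.

(⟹) Assume the antecedent. If r is true, the antecedent forces (r = T, u = F, t = T) or (r = T, u = T, t = T), and t holds there. If r is false, the antecedent forces (r = F, u = F, t = T) or (r = F, u = T, t = T), and t holds there. Either way t holds.

Both implications hold.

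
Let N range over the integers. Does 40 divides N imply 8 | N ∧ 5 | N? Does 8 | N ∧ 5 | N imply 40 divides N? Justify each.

[⇒] If 40 ∣ N, write N = 40q. Since 40 = 5·8, N = 8·(5q), so 8 ∣ N; and since 40 = 8·5, N = 5·(8q), so 5 ∣ N.

[⇐] Suppose 8 ∣ N and 5 ∣ N. Any common multiple of 8 and 5 is a multiple of their lcm; here gcd(8, 5) = 1, so lcm(8, 5) = 8·5 = 40, so 40 ∣ N.

Both directions hold; the statement is true.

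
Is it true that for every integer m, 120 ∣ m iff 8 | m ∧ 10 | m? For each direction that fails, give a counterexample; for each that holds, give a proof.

Only the forward direction holds.

Forward direction. If 120 ∣ m, write m = 120q. Since 120 = 15·8, m = 8·(15q), so 8 ∣ m; and since 120 = 12·10, m = 10·(12q), so 10 ∣ m.

Converse. This fails: take m = 40. Both 8 ∣ 40 and 10 ∣ 40, yet 40 is not a multiple of 120 (since 40 = 0·120 + 40), so 120 ∤ 40.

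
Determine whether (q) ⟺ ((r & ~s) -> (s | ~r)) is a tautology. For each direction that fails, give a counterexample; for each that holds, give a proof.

[⇒] This fails. Under r = T, s = F, q = T, the left side is true but the right side is false.

[⇐] This fails. Under r = F, s = F, q = F, the left side is false but the right side is true.

Neither direction holds.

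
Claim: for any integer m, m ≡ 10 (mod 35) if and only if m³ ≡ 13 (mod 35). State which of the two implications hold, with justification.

Forward direction. This fails: take m = 10. Then 10 ≡ 10 (mod 35), but 10³ = 1000 ≡ 20 (mod 35), not 13.

Converse. This fails: take m = 12. Then 12³ = 1728 ≡ 13 (mod 35), yet 12 ≡ 12 (mod 35), not 10.

Neither direction holds.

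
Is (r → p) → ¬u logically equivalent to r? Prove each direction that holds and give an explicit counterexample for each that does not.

Neither implication holds.

(→) This fails. Under u = F, p = F, r = F, the left side is true but the right side is false.

(←) This fails. Under u = T, p = T, r = T, the left side is false but the right side is true.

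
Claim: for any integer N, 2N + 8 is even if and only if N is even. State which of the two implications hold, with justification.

(⇒) fails; (⇐) holds.

Forward direction. This fails: take N = 1. Then 2N + 8 = 10, which is even, yet N = 1 is odd, not even.

Converse. Suppose N is even. Since 2 is even, 2N is even for every N, so 2N + 8 has the same parity as 8, which is even. Hence 2N + 8 is even.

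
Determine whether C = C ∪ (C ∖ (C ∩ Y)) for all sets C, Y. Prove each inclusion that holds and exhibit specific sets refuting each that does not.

Both inclusions hold; the sets are equal.

(⊆) Let x ∈ C. Then either x ∈ C and x ∉ Y; or x ∈ C ∩ Y. In each case x ∈ C ∪ (C ∖ (C ∩ Y)), so C ⊆ C ∪ (C ∖ (C ∩ Y)).

(⊇) Let x ∈ C ∪ (C ∖ (C ∩ Y)). Then either x ∈ C and x ∉ Y; or x ∈ C ∩ Y. In each case x ∈ C, so C ∪ (C ∖ (C ∩ Y)) ⊆ C.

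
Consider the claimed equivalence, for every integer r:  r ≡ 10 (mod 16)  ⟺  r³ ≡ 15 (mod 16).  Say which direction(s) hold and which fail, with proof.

Both directions fail.

(⇒) This fails: take r = 10. Then 10 ≡ 10 (mod 16), but 10³ = 1000 ≡ 8 (mod 16), not 15.

(⇐) This fails: take r = 15. Then 15³ = 3375 ≡ 15 (mod 16), yet 15 ≡ 15 (mod 16), not 10.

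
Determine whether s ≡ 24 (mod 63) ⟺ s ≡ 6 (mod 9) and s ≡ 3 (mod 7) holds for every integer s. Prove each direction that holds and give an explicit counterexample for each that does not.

Equivalent; both directions hold.

[⇒] Suppose s ≡ 24 (mod 63); write s = 63j + 24. Since 9 ∣ 63, reducing mod 9 gives s ≡ 24 ≡ 6 (mod 9); since 7 ∣ 63, reducing mod 7 gives s ≡ 24 ≡ 3 (mod 7).

[⇐] Conversely, if s ≡ 6 (mod 9) and s ≡ 3 (mod 7), then by the Chinese remainder theorem s ≡ 24 (mod 63). This is exactly s ≡ 24 (mod 63).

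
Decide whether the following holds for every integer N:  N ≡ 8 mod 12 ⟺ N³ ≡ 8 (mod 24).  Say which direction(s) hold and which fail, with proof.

Forward direction. Suppose N ≡ 8 (mod 12). Working modulo 24, N ∈ {8, 20}; for each such r, r³ ≡ 8 (mod 24).

Converse. This fails: take N = 2. Then 2³ = 8 ≡ 8 (mod 24), yet 2 ≡ 2 (mod 12), not 8.

The forward direction holds; the converse fails.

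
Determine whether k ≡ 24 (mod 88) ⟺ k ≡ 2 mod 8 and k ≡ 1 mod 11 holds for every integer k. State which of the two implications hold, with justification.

(⇒) fails and (⇐) fails.

(⇒) This fails: k = 24 gives 24 ≡ 24 (mod 88) but 24 ≡ 0 (mod 8), so the conjunction on the right does not hold.

(⇐) This fails: k = 34 satisfies both congruences on the right (34 ≡ 2 mod 8 and 34 ≡ 1 mod 11) yet 34 ≡ 34 (mod 88), not 24.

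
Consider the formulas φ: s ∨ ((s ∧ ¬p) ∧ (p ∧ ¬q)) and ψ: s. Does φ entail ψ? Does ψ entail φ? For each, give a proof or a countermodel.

Forward direction. Assume the antecedent. If s is true, s reduces to true regardless of the other variables. If s is false, the antecedent cannot hold. Either way s holds.

Converse. Assume the antecedent. If s is true, s ∨ ((s ∧ ¬p) ∧ (p ∧ ¬q)) reduces to true regardless of the other variables. If s is false, the antecedent cannot hold. Either way s ∨ ((s ∧ ¬p) ∧ (p ∧ ¬q)) holds.

Both implications hold.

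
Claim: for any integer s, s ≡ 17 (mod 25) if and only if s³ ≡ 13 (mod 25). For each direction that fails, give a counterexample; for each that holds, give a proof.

Both implications hold.

(⇒) Suppose s ≡ 17 (mod 25). Write s = 25j + 17. Then (25j + 17)³ = 15625j³ + 31875j² + 21675j + 4913 = 25(625j³ + 1275j² + 867j + 196) + 13, so s³ ≡ 13 (mod 25).

(⇐) Conversely, suppose s³ ≡ 13 (mod 25). The only residue r in {0, …, 24} with r³ ≡ 13 (mod 25) is r = 17, so s ≡ 17 (mod 25).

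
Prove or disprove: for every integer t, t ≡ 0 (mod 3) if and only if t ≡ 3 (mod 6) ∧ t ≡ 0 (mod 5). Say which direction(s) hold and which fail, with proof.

Forward direction. This fails: t = 0 gives 0 ≡ 0 (mod 3) but 0 ≡ 0 (mod 6), so the conjunction on the right does not hold.

Converse. If t ≡ 3 (mod 6) and t ≡ 0 (mod 5), then by the Chinese remainder theorem t ≡ 15 (mod 30). Since 15 ≡ 0 (mod 3) and 3 ∣ 30, we get t ≡ 0 (mod 3).

Only the reverse direction holds.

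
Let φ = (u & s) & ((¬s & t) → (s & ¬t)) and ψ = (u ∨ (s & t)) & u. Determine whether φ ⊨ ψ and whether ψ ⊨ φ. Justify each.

(⇒) Assume the antecedent. If t is true, the antecedent forces (t = T, u = T, s = T), and (u ∨ (s & t)) & u holds there. If t is false, the antecedent forces (t = F, u = T, s = T), and (u ∨ (s & t)) & u holds there. Either way (u ∨ (s & t)) & u holds.

(⇐) This fails. Under t = F, u = T, s = F, the left side is false but the right side is true.

Only the forward implication holds.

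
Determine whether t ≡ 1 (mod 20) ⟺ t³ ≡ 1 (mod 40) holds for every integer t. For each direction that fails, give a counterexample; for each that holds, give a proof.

(⟹) This fails: take t = 21. Then 21 ≡ 1 (mod 20), but 21³ = 9261 ≡ 21 (mod 40), not 1.

(⟸) Conversely, the residues r modulo 40 with r³ ≡ 1 (mod 40) are exactly {1}, and each is ≡ 1 (mod 20).

Only the reverse direction holds.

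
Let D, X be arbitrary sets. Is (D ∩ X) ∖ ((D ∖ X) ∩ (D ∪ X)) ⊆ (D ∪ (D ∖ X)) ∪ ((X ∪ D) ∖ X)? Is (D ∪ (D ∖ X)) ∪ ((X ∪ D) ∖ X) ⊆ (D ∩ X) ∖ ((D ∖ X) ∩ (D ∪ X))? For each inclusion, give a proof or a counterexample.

(⊆) holds; (⊇) fails.

(⊆) Let x ∈ (D ∩ X) ∖ ((D ∖ X) ∩ (D ∪ X)). Then x ∈ D ∩ X, from which x ∈ (D ∪ (D ∖ X)) ∪ ((X ∪ D) ∖ X).

(⊇) This inclusion fails. Take D = {1}, X = ∅; then 1 ∈ (D ∪ (D ∖ X)) ∪ ((X ∪ D) ∖ X) but 1 ∉ (D ∩ X) ∖ ((D ∖ X) ∩ (D ∪ X)).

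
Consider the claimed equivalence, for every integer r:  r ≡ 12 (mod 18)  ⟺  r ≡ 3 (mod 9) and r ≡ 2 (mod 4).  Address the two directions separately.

Only the reverse direction holds.

(←) If r ≡ 3 (mod 9) and r ≡ 2 (mod 4), then by the Chinese remainder theorem r ≡ 30 (mod 36). Since 30 ≡ 12 (mod 18) and 18 ∣ 36, we get r ≡ 12 (mod 18).

(→) This fails: r = 12 gives 12 ≡ 12 (mod 18) but 12 ≡ 0 (mod 4), so the conjunction on the right does not hold.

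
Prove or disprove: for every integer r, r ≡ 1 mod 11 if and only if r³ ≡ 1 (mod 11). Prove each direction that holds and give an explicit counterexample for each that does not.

[⇒] Suppose r ≡ 1 mod 11. Write r = 11j + 1. Then (11j + 1)³ = 1331j³ + 363j² + 33j + 1 = 11(121j³ + 33j² + 3j) + 1, so r³ ≡ 1 (mod 11).

[⇐] For the converse, argue contrapositively. If r ≢ 1 (mod 11), then r is congruent to one of 0, 2, 3, 4, 5, 6, 7, 8, 9, 10 modulo 11, and these give r³ ≡ 0, 8, 5, 9, 4, 7, 2, 6, 3, 10 respectively — never 1.

Both directions hold; the statement is true.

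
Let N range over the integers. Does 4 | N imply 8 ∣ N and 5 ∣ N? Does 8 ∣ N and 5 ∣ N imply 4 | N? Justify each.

(→) This fails: take N = 4. Certainly 4 ∣ 4, but 8 ∤ 4.

(←) Suppose 8 ∣ N and 5 ∣ N. Any common multiple of 8 and 5 is a multiple of their lcm; here gcd(8, 5) = 1, so lcm(8, 5) = 8·5 = 40, so 40 ∣ N. Since 4 ∣ 40, it follows that 4 ∣ N.

Not equivalent: only (⇐) holds.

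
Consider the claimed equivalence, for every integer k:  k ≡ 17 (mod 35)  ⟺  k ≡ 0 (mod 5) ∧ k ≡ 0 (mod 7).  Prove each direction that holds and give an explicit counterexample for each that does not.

Neither direction holds.

(→) This fails: k = 17 gives 17 ≡ 17 (mod 35) but 17 ≡ 2 (mod 5), so the conjunction on the right does not hold.

(←) This fails: k = 0 satisfies both congruences on the right (0 ≡ 0 mod 5 and 0 ≡ 0 mod 7) yet 0 ≡ 0 (mod 35), not 17.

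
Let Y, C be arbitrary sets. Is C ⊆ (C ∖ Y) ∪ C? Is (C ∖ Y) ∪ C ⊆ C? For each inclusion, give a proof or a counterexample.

(⊆) Let x ∈ C. Then either x ∈ C and x ∉ Y; or x ∈ Y ∩ C. In each case x ∈ (C ∖ Y) ∪ C, so C ⊆ (C ∖ Y) ∪ C.

(⊇) Let x ∈ (C ∖ Y) ∪ C. Then either x ∈ C and x ∉ Y; or x ∈ Y ∩ C. In each case x ∈ C, so (C ∖ Y) ∪ C ⊆ C.

Both inclusions hold.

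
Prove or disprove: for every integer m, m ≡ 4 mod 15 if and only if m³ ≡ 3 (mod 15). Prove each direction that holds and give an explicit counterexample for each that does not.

(→) This fails: take m = 4. Then 4 ≡ 4 (mod 15), but 4³ = 64 ≡ 4 (mod 15), not 3.

(←) This fails: take m = 12. Then 12³ = 1728 ≡ 3 (mod 15), yet 12 ≡ 12 (mod 15), not 4.

(⇒) fails and (⇐) fails.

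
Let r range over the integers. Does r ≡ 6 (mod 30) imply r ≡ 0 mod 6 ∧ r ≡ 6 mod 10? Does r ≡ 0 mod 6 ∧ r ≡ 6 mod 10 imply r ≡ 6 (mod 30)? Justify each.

The biconditional holds.

(⇐) If r ≡ 0 (mod 6) and r ≡ 6 (mod 10), then by the Chinese remainder theorem r ≡ 6 (mod 30). This is exactly r ≡ 6 (mod 30).

(⇒) Suppose r ≡ 6 (mod 30); write r = 30j + 6. Since 6 ∣ 30, reducing mod 6 gives r ≡ 6 ≡ 0 (mod 6); since 10 ∣ 30, reducing mod 10 gives r ≡ 6 (mod 10).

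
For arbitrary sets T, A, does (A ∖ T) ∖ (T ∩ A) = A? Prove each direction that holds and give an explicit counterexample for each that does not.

Only the forward inclusion holds.

Reverse inclusion. This inclusion fails. Take T = {1}, A = {1}; then 1 ∈ A but 1 ∉ (A ∖ T) ∖ (T ∩ A).

Forward inclusion. Let x ∈ (A ∖ T) ∖ (T ∩ A). Then x ∈ A and x ∉ T, from which x ∈ A.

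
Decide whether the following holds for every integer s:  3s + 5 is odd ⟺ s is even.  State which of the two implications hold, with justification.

[⇒] Suppose 3s + 5 is odd. Since 3 is odd, 3s and s have the same parity, so 3s + 5 ≡ s + 5 (mod 2). As 5 is odd, 3s + 5 is odd exactly when s is even. Thus s is even.

[⇐] Conversely, suppose s is even; write s = 2j. Then 3s + 5 = 3·(2j) + 5 = 2·3j + 5, which is odd.

Equivalent; both directions hold.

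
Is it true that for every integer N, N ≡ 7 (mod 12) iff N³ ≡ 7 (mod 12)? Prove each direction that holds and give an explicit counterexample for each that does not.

Both directions hold; the statement is true.

(→) Suppose N ≡ 7 (mod 12). Write N = 12j + 7. Then (12j + 7)³ = 1728j³ + 3024j² + 1764j + 343 = 12(144j³ + 252j² + 147j + 28) + 7, so N³ ≡ 7 (mod 12).

(←) Conversely, suppose N³ ≡ 7 (mod 12). The only residue r in {0, …, 11} with r³ ≡ 7 (mod 12) is r = 7, so N ≡ 7 (mod 12).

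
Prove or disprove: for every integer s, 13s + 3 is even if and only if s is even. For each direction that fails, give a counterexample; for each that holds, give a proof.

Both directions fail.

Forward direction. This fails: s = 1 gives 13s + 3 = 16, which is even, but 1 is odd, not even.

Converse. This also fails: s = 2 is even, but 13s + 3 = 29 is odd, not even.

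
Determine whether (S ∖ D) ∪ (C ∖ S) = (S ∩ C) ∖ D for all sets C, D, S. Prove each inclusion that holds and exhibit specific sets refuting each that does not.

(⊇) Let x ∈ (S ∩ C) ∖ D. Then x ∈ C ∩ S and x ∉ D, from which x ∈ (S ∖ D) ∪ (C ∖ S).

(⊆) This inclusion fails. Take C = {1}, D = ∅, S = ∅; then 1 ∈ (S ∖ D) ∪ (C ∖ S) but 1 ∉ (S ∩ C) ∖ D.

The sets are not equal: only the reverse inclusion holds.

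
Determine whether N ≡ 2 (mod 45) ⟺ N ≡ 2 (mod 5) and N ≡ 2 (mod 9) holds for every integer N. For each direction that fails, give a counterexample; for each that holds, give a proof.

(⟹) Suppose N ≡ 2 (mod 45); write N = 45j + 2. Since 5 ∣ 45, reducing mod 5 gives N ≡ 2 (mod 5); since 9 ∣ 45, reducing mod 9 gives N ≡ 2 (mod 9).

(⟸) Conversely, if N ≡ 2 (mod 5) and N ≡ 2 (mod 9), then by the Chinese remainder theorem N ≡ 2 (mod 45). This is exactly N ≡ 2 (mod 45).

Both directions hold.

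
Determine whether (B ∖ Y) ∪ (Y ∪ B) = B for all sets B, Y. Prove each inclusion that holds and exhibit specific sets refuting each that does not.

Only the reverse inclusion holds.

(⊆) This inclusion fails. Take B = ∅, Y = {1}; then 1 ∈ (B ∖ Y) ∪ (Y ∪ B) but 1 ∉ B.

(⊇) Let x ∈ B. Then either x ∈ B and x ∉ Y; or x ∈ B ∩ Y. In each case x ∈ (B ∖ Y) ∪ (Y ∪ B), so B ⊆ (B ∖ Y) ∪ (Y ∪ B).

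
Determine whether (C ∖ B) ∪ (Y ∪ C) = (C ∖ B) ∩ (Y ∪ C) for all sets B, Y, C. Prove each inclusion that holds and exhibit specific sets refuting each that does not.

The sets are not equal: only the reverse inclusion holds.

(⊆) This inclusion fails. Take B = ∅, Y = {1}, C = ∅; then 1 ∈ (C ∖ B) ∪ (Y ∪ C) but 1 ∉ (C ∖ B) ∩ (Y ∪ C).

(⊇) Let x ∈ (C ∖ B) ∩ (Y ∪ C). Then either x ∈ C and x ∉ B, Y; or x ∈ Y ∩ C and x ∉ B. In each case x ∈ (C ∖ B) ∪ (Y ∪ C), so (C ∖ B) ∩ (Y ∪ C) ⊆ (C ∖ B) ∪ (Y ∪ C).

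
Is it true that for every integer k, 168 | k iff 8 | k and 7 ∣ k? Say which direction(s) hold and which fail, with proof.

(⇐) This fails: take k = 56. Both 8 ∣ 56 and 7 ∣ 56, yet 56 is not a multiple of 168 (since 56 = 0·168 + 56), so 168 ∤ 56.

(⇒) If 168 ∣ k, write k = 168q. Since 168 = 21·8, k = 8·(21q), so 8 ∣ k; and since 168 = 24·7, k = 7·(24q), so 7 ∣ k.

Not equivalent: only (⇒) holds.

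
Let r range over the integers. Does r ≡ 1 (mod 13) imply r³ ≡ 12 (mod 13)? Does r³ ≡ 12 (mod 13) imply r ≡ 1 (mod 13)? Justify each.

(→) This fails: take r = 1. Then 1 ≡ 1 (mod 13), but 1³ = 1 ≡ 1 (mod 13), not 12.

(←) This fails: take r = 4. Then 4³ = 64 ≡ 12 (mod 13), yet 4 ≡ 4 (mod 13), not 1.

Neither implication holds.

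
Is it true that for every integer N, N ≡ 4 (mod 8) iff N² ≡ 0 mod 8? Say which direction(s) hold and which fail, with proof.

Not equivalent: only (⇒) holds.

(→) Suppose N ≡ 4 (mod 8). Write N = 8j + 4. Then (8j + 4)² = 64j² + 64j + 16 = 8(8j² + 8j + 2) + 0, so N² ≡ 0 (mod 8).

(←) This fails: take N = 0. Then 0² = 0 ≡ 0 (mod 8), yet 0 ≡ 0 (mod 8), not 4.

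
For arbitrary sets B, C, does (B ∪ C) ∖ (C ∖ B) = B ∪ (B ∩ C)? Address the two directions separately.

The two sets are equal.

(⊆) Let x ∈ (B ∪ C) ∖ (C ∖ B). Then either x ∈ B and x ∉ C; or x ∈ B ∩ C. In each case x ∈ B ∪ (B ∩ C), so (B ∪ C) ∖ (C ∖ B) ⊆ B ∪ (B ∩ C).

(⊇) Let x ∈ B ∪ (B ∩ C). Then either x ∈ B and x ∉ C; or x ∈ B ∩ C. In each case x ∈ (B ∪ C) ∖ (C ∖ B), so B ∪ (B ∩ C) ⊆ (B ∪ C) ∖ (C ∖ B).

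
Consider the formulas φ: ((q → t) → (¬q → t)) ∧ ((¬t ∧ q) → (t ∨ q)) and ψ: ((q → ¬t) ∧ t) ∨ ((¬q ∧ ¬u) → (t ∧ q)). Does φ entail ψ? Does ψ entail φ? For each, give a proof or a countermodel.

Forward direction. Assume the antecedent. If t is true, the consequent reduces to true regardless of the other variables. If t is false, the antecedent forces (u = F, t = F, q = T) or (u = T, t = F, q = T), and the consequent holds there. Either way the consequent holds.

Converse. This fails. Under u = T, t = F, q = F, the left side is false but the right side is true.

Not equivalent: only (⇒) holds.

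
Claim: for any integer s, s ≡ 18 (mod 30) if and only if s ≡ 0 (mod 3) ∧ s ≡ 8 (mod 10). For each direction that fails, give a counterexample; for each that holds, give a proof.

Both implications hold.

Forward direction. Suppose s ≡ 18 (mod 30); write s = 30j + 18. Since 3 ∣ 30, reducing mod 3 gives s ≡ 18 ≡ 0 (mod 3); since 10 ∣ 30, reducing mod 10 gives s ≡ 18 ≡ 8 (mod 10).

Converse. If s ≡ 0 (mod 3) and s ≡ 8 (mod 10), then by the Chinese remainder theorem s ≡ 18 (mod 30). This is exactly s ≡ 18 (mod 30).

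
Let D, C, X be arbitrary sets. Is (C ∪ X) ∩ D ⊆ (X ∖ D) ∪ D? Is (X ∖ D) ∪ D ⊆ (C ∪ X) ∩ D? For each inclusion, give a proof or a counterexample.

The sets are not equal: only the forward inclusion holds.

(⟸) This inclusion fails. Take D = {1}, C = ∅, X = ∅; then 1 ∈ (X ∖ D) ∪ D but 1 ∉ (C ∪ X) ∩ D.

(⟹) Let x ∈ (C ∪ X) ∩ D. Then either x ∈ D ∩ C and x ∉ X; or x ∈ D ∩ X and x ∉ C; or x ∈ D ∩ C ∩ X. In each case x ∈ (X ∖ D) ∪ D, so (C ∪ X) ∩ D ⊆ (X ∖ D) ∪ D.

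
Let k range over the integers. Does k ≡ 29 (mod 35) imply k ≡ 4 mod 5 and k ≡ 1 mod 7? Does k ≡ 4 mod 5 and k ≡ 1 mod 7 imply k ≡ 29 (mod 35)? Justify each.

Equivalent; both directions hold.

[⇐] If k ≡ 4 (mod 5) and k ≡ 1 (mod 7), then by the Chinese remainder theorem k ≡ 29 (mod 35). This is exactly k ≡ 29 (mod 35).

[⇒] Suppose k ≡ 29 (mod 35); write k = 35j + 29. Since 5 ∣ 35, reducing mod 5 gives k ≡ 29 ≡ 4 (mod 5); since 7 ∣ 35, reducing mod 7 gives k ≡ 29 ≡ 1 (mod 7).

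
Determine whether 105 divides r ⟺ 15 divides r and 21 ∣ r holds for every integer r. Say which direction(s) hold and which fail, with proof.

Both directions hold.

[⇒] If 105 ∣ r, write r = 105q. Since 105 = 7·15, r = 15·(7q), so 15 ∣ r; and since 105 = 5·21, r = 21·(5q), so 21 ∣ r.

[⇐] Suppose 15 ∣ r and 21 ∣ r. Any common multiple of 15 and 21 is a multiple of their lcm; here lcm(15, 21) = 15·21/gcd(15, 21) = 315/3 = 105, so 105 ∣ r.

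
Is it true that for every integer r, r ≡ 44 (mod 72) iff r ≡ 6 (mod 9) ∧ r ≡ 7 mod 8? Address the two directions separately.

(⇒) fails and (⇐) fails.

(⟹) This fails: r = 44 gives 44 ≡ 44 (mod 72) but 44 ≡ 8 (mod 9), so the conjunction on the right does not hold.

(⟸) This fails: r = 15 satisfies both congruences on the right (15 ≡ 6 mod 9 and 15 ≡ 7 mod 8) yet 15 ≡ 15 (mod 72), not 44.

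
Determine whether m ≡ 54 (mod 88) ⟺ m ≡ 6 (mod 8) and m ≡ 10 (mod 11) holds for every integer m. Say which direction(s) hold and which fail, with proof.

(←) If m ≡ 6 (mod 8) and m ≡ 10 (mod 11), then by the Chinese remainder theorem m ≡ 54 (mod 88). This is exactly m ≡ 54 (mod 88).

(→) Suppose m ≡ 54 (mod 88); write m = 88j + 54. Since 8 ∣ 88, reducing mod 8 gives m ≡ 54 ≡ 6 (mod 8); since 11 ∣ 88, reducing mod 11 gives m ≡ 54 ≡ 10 (mod 11).

Both implications hold.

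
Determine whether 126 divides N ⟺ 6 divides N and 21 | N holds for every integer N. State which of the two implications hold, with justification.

Forward direction. If 126 ∣ N, write N = 126q. Since 126 = 21·6, N = 6·(21q), so 6 ∣ N; and since 126 = 6·21, N = 21·(6q), so 21 ∣ N.

Converse. This fails: take N = 42. Both 6 ∣ 42 and 21 ∣ 42, yet 42 is not a multiple of 126 (since 42 = 0·126 + 42), so 126 ∤ 42.

Only the forward direction holds.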